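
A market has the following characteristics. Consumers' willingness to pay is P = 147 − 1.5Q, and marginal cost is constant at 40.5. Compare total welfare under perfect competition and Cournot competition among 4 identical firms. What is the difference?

TS falls by 151.23

Competitive firms price at marginal cost: P = 40.5, giving Q = 71.
CS = ½·(147 − 40.5)·71 = 3780.75; PS = (40.5 − 40.5)·71 = 0; TS = 3780.75.
Cournot with 4 identical firms: the symmetric best-response condition is 147 − 7.5q = 40.5. Each firm produces q = 14.2, total output Q = 56.8, price P = 61.8.
CS = ½·(147 − 61.8)·56.8 = 2419.68; PS = (61.8 − 40.5)·56.8 = 1209.84; TS = 3629.52.
Change in total welfare: 3629.52 − 3780.75 = −151.23.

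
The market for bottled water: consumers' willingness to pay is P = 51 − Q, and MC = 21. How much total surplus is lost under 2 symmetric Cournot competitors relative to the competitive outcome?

DWL = 50

Competitive firms price at marginal cost: P = 21, giving Q = 30.
With 2 symmetric Cournot firms, each firm's FOC gives 51 − 3q = 21, so q = 10, Q = 2·10 = 20, and P = 31.
DWL is the triangle between Q = 20 and Q = 30: ½·(30 − 20)·(31 − 21) = 50.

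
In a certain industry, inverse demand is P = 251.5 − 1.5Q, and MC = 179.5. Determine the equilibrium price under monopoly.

The monopolist equates marginal revenue to marginal cost: 251.5 − 3Q = 179.5, so Q = 24. From demand, P = 215.5.

P = 215.5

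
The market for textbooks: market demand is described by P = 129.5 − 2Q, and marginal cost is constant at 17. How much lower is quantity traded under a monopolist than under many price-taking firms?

Quantity traded falls by 28.125

Competitive firms price at marginal cost: P = 17, giving Q = 56.25.
Monopoly sets MR = MC: 129.5 − 4Q = 17 ⇒ Q = 28.125, P = 129.5 − 2·28.125 = 73.25.
Change in quantity traded: 28.125 − 56.25 = −28.125.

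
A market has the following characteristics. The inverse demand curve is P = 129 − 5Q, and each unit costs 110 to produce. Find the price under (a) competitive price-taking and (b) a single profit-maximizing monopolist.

Competitive firms price at marginal cost: P = 110, giving Q = 3.8.
The monopolist equates marginal revenue to marginal cost: 129 − 10Q = 110, so Q = 1.9. From demand, P = 119.5.

Competition: P = 110; Monopoly: P = 119.5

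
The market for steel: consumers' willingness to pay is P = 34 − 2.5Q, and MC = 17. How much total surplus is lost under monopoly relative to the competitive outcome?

DWL = 14.45

Under competition P = MC = 17, so Q = (34 − 17)/2.5 = 6.8.
A monopolist chooses Q where MR = MC. MR = 34 − 5Q; setting this equal to 17 gives Q = 3.4 and P = 25.5.
DWL is the triangle between Q = 3.4 and Q = 6.8: ½·(6.8 − 3.4)·(25.5 − 17) = 14.45.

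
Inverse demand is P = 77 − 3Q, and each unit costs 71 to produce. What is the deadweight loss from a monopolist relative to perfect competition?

DWL = 1.5

Competitive firms price at marginal cost: P = 71, giving Q = 2.
The monopolist equates marginal revenue to marginal cost: 77 − 6Q = 71, so Q = 1. From demand, P = 74.
DWL is the triangle between Q = 1 and Q = 2: ½·(2 − 1)·(74 − 71) = 1.5.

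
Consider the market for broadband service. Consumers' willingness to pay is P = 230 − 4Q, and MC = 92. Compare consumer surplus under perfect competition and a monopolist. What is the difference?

Consumer surplus falls by 1785.375

Under competition P = MC = 92, so Q = (230 − 92)/4 = 34.5.
CS = ½·(230 − 92)·34.5 = 2380.5.
Monopoly sets MR = MC: 230 − 8Q = 92 ⇒ Q = 17.25, P = 230 − 4·17.25 = 161.
CS = ½·(230 − 161)·17.25 = 595.125.
Change in consumer surplus: 595.125 − 2380.5 = −1785.375.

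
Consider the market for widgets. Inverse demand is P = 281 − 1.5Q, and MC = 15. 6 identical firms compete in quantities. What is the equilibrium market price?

In a 6-firm Cournot equilibrium, symmetry and the first-order condition give q = (281 − 15)/(10.5) = 76/3. So Q = 152 and P = 53.

P = 53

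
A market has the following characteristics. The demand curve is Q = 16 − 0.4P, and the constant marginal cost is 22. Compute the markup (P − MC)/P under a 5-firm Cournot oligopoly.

Inverting demand: P = 40 − 2.5Q.
Cournot with 5 identical firms: the symmetric best-response condition is 40 − 15q = 22. Each firm produces q = 1.2, total output Q = 6, price P = 25.
Lerner index = (P − MC)/P = (25 − 22)/25 = 0.12.

Lerner index = 0.12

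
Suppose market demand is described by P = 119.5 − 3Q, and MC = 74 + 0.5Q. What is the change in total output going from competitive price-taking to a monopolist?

Under competition P = MC: 119.5 − 3Q = 74 + 0.5Q ⇒ Q = 13, P = 80.5.
The monopolist equates marginal revenue to marginal cost: 119.5 − 6Q = 74 + 0.5Q, so Q = 7. From demand, P = 98.5.
Change in total output: 7 − 13 = −6.

Q falls by 6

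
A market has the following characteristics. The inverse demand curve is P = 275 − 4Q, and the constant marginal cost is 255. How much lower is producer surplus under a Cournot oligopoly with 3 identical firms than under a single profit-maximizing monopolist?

The monopolist equates marginal revenue to marginal cost: 275 − 8Q = 255, so Q = 2.5. From demand, P = 265.
PS = (265 − 255)·2.5 = 25.
Cournot with 3 identical firms: the symmetric best-response condition is 275 − 16q = 255. Each firm produces q = 1.25, total output Q = 3.75, price P = 260.
PS = (260 − 255)·3.75 = 18.75.
Change in producer surplus: 18.75 − 25 = −6.25.

PS falls by 6.25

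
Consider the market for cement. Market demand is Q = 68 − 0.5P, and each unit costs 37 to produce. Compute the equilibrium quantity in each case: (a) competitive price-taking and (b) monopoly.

Inverting demand: P = 136 − 2Q.
Perfect competition: P = MC = 37, so 136 − 2Q = 37 and Q = 49.5.
The monopolist equates marginal revenue to marginal cost: 136 − 4Q = 37, so Q = 24.75. From demand, P = 86.5.

Competition: Q = 49.5; Monopoly: Q = 24.75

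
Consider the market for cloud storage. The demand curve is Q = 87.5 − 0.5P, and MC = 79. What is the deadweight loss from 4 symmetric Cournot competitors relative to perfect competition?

Inverting demand: P = 175 − 2Q.
Perfect competition: P = MC = 79, so 175 − 2Q = 79 and Q = 48.
In a 4-firm Cournot equilibrium, symmetry and the first-order condition give q = (175 − 79)/(10) = 9.6. So Q = 38.4 and P = 98.2.
DWL is the triangle between Q = 38.4 and Q = 48: ½·(48 − 38.4)·(98.2 − 79) = 92.16.

DWL = 92.16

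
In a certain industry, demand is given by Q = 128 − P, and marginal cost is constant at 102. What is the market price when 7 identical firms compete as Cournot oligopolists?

Inverting demand: P = 128 − Q.
Cournot with 7 identical firms: the symmetric best-response condition is 128 − 8q = 102. Each firm produces q = 3.25, total output Q = 22.75, price P = 105.25.

P = 105.25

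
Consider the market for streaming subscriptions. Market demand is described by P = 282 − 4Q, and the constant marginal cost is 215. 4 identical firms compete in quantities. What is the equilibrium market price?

P = 228.4

With 4 symmetric Cournot firms, each firm's FOC gives 282 − 20q = 215, so q = 3.35, Q = 4·3.35 = 13.4, and P = 228.4.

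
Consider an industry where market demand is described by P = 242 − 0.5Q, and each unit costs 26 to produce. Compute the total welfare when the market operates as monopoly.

The monopolist equates marginal revenue to marginal cost: 242 − Q = 26, so Q = 216. From demand, P = 134.
CS = ½·(242 − 134)·216 = 11664; PS = (134 − 26)·216 = 23328; TS = 34992.

TS = 34992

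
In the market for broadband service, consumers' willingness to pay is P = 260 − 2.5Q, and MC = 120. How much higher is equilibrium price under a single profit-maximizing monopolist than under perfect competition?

Equilibrium price rises by 70

Perfect competition: P = MC = 120, so 260 − 2.5Q = 120 and Q = 56.
A monopolist chooses Q where MR = MC. MR = 260 − 5Q; setting this equal to 120 gives Q = 28 and P = 190.
Change in equilibrium price: 190 − 120 = 70.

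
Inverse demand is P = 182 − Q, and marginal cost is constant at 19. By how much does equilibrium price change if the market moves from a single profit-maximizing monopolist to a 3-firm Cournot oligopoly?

Equilibrium price falls by 40.75

Monopoly sets MR = MC: 182 − 2Q = 19 ⇒ Q = 81.5, P = 182 − 81.5 = 100.5.
With 3 symmetric Cournot firms, each firm's FOC gives 182 − 4q = 19, so q = 40.75, Q = 3·40.75 = 122.25, and P = 59.75.
Change in equilibrium price: 59.75 − 100.5 = −40.75.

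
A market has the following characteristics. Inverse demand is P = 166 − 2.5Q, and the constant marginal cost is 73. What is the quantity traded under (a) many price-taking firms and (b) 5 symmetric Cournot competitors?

Competition: Q = 37.2; Cournot: Q = 31

Perfect competition: P = MC = 73, so 166 − 2.5Q = 73 and Q = 37.2.
With 5 symmetric Cournot firms, each firm's FOC gives 166 − 15q = 73, so q = 6.2, Q = 5·6.2 = 31, and P = 88.5.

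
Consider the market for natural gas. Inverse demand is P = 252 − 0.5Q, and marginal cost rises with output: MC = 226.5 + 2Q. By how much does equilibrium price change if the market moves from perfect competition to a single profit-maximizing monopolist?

Equilibrium price rises by 0.85

Competitive equilibrium sets price equal to marginal cost: 252 − 0.5Q = 226.5 + 2Q, so Q = 10.2 and P = 246.9.
A monopolist chooses Q where MR = MC. MR = 252 − Q; setting this equal to 226.5 + 2Q gives Q = 8.5 and P = 247.75.
Change in equilibrium price: 247.75 − 246.9 = 0.85.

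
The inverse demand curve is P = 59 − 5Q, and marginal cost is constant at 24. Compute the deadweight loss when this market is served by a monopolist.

DWL = 30.625

Under competition P = MC = 24, so Q = (59 − 24)/5 = 7.
A monopolist chooses Q where MR = MC. MR = 59 − 10Q; setting this equal to 24 gives Q = 3.5 and P = 41.5.
DWL is the triangle between Q = 3.5 and Q = 7: ½·(7 − 3.5)·(41.5 − 24) = 30.625.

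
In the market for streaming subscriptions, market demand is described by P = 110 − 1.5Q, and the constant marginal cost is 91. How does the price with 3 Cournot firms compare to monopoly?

With 3 symmetric Cournot firms, each firm's FOC gives 110 − 6q = 91, so q = 19/6, Q = 3·19/6 = 9.5, and P = 95.75.
The monopolist equates marginal revenue to marginal cost: 110 − 3Q = 91, so Q = 19/3. From demand, P = 100.5.

Cournot: P = 95.75; Monopoly: P = 100.5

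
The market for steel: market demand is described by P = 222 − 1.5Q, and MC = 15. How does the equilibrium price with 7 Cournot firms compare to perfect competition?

Cournot: P = 40.875; Competition: P = 15

In a 7-firm Cournot equilibrium, symmetry and the first-order condition give q = (222 − 15)/(12) = 17.25. So Q = 120.75 and P = 40.875.
Under competition P = MC = 15, so Q = (222 − 15)/1.5 = 138.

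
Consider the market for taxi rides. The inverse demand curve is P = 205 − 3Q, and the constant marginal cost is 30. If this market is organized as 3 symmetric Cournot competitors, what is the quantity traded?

In a 3-firm Cournot equilibrium, symmetry and the first-order condition give q = (205 − 30)/(12) = 175/12. So Q = 43.75 and P = 73.75.

Q = 43.75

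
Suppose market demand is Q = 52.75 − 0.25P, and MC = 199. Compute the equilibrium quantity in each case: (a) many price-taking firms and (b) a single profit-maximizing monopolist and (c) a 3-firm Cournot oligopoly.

Inverting demand: P = 211 − 4Q.
Competitive firms price at marginal cost: P = 199, giving Q = 3.
A monopolist chooses Q where MR = MC. MR = 211 − 8Q; setting this equal to 199 gives Q = 1.5 and P = 205.
Cournot with 3 identical firms: the symmetric best-response condition is 211 − 16q = 199. Each firm produces q = 0.75, total output Q = 2.25, price P = 202.

Competition: Q = 3; Monopoly: Q = 1.5; Cournot: Q = 2.25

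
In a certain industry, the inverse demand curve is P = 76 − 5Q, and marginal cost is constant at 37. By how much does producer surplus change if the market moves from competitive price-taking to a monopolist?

PS rises by 76.05

Perfect competition: P = MC = 37, so 76 − 5Q = 37 and Q = 7.8.
PS = (37 − 37)·7.8 = 0.
Monopoly sets MR = MC: 76 − 10Q = 37 ⇒ Q = 3.9, P = 76 − 5·3.9 = 56.5.
PS = (56.5 − 37)·3.9 = 76.05.
Change in producer surplus: 76.05 − 0 = 76.05.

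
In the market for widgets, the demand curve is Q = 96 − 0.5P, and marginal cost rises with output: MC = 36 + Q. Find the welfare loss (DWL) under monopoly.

DWL = 648.96

Inverting demand: P = 192 − 2Q.
Competitive equilibrium sets price equal to marginal cost: 192 − 2Q = 36 + Q, so Q = 52 and P = 88.
The monopolist equates marginal revenue to marginal cost: 192 − 4Q = 36 + Q, so Q = 31.2. From demand, P = 129.6.
CS = ½·(192 − 88)·52 = 2704; PS = (88·52 − 36·52 − ½·1·52²) = 1352; TS = 4056.
CS = ½·(192 − 129.6)·31.2 = 973.44; PS = (129.6·31.2 − 36·31.2 − ½·1·31.2²) = 2433.6; TS = 3407.04.
DWL = 4056 − 3407.04 = 648.96.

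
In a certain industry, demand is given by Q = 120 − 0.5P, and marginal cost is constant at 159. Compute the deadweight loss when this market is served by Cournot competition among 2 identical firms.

Inverting demand: P = 240 − 2Q.
Under competition P = MC = 159, so Q = (240 − 159)/2 = 40.5.
Cournot with 2 identical firms: the symmetric best-response condition is 240 − 6q = 159. Each firm produces q = 13.5, total output Q = 27, price P = 186.
DWL is the triangle between Q = 27 and Q = 40.5: ½·(40.5 − 27)·(186 − 159) = 182.25.

DWL = 182.25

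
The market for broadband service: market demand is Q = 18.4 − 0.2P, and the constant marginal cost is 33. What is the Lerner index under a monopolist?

Inverting demand: P = 92 − 5Q.
Monopoly sets MR = MC: 92 − 10Q = 33 ⇒ Q = 5.9, P = 92 − 5·5.9 = 62.5.
Lerner index = (P − MC)/P = (62.5 − 33)/62.5 = 0.472.

Lerner index = 0.472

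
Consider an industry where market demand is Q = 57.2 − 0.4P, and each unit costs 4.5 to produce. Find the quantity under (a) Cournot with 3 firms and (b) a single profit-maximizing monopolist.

Cournot: Q = 41.55; Monopoly: Q = 27.7

Inverting demand: P = 143 − 2.5Q.
Cournot with 3 identical firms: the symmetric best-response condition is 143 − 10q = 4.5. Each firm produces q = 13.85, total output Q = 41.55, price P = 39.125.
Monopoly sets MR = MC: 143 − 5Q = 4.5 ⇒ Q = 27.7, P = 143 − 2.5·27.7 = 73.75.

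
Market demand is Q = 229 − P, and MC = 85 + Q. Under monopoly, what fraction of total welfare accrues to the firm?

PS/TS = 0.75

Inverting demand: P = 229 − Q.
A monopolist chooses Q where MR = MC. MR = 229 − 2Q; setting this equal to 85 + Q gives Q = 48 and P = 181.
CS = ½·(229 − 181)·48 = 1152.
PS = P·Q − VC(Q) = 181·48 − (85·48 + ½·1·48²) = 3456.
Share captured = PS/TS = 3456/4608 = 0.75.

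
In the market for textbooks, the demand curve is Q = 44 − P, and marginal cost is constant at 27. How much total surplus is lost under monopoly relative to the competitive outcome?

DWL = 36.125

Inverting demand: P = 44 − Q.
Competitive firms price at marginal cost: P = 27, giving Q = 17.
A monopolist chooses Q where MR = MC. MR = 44 − 2Q; setting this equal to 27 gives Q = 8.5 and P = 35.5.
DWL is the triangle between Q = 8.5 and Q = 17: ½·(17 − 8.5)·(35.5 − 27) = 36.125.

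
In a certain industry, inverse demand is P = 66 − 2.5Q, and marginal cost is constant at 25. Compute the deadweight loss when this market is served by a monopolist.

DWL = 84.05

Under competition P = MC = 25, so Q = (66 − 25)/2.5 = 16.4.
The monopolist equates marginal revenue to marginal cost: 66 − 5Q = 25, so Q = 8.2. From demand, P = 45.5.
DWL is the triangle between Q = 8.2 and Q = 16.4: ½·(16.4 − 8.2)·(45.5 − 25) = 84.05.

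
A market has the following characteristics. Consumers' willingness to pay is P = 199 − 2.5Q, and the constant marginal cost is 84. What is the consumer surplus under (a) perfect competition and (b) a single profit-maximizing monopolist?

Competition: CS = 2645; Monopoly: CS = 661.25

Perfect competition: P = MC = 84, so 199 − 2.5Q = 84 and Q = 46.
CS = ½·(199 − 84)·46 = 2645.
Monopoly sets MR = MC: 199 − 5Q = 84 ⇒ Q = 23, P = 199 − 2.5·23 = 141.5.
CS = ½·(199 − 141.5)·23 = 661.25.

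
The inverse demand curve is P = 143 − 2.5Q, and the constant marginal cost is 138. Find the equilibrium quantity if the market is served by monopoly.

Monopoly sets MR = MC: 143 − 5Q = 138 ⇒ Q = 1, P = 143 − 2.5·1 = 140.5.

Q = 1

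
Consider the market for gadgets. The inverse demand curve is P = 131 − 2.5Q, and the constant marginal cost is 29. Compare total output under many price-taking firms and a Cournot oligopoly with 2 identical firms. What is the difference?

Perfect competition: P = MC = 29, so 131 − 2.5Q = 29 and Q = 40.8.
In a 2-firm Cournot equilibrium, symmetry and the first-order condition give q = (131 − 29)/(7.5) = 13.6. So Q = 27.2 and P = 63.
Change in total output: 27.2 − 40.8 = −13.6.

Total output falls by 13.6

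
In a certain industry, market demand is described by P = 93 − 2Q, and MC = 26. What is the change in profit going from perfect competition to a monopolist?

π rises by 561.125

Perfect competition: P = MC = 26, so 93 − 2Q = 26 and Q = 33.5.
Profit = (26 − 26)·33.5 = 0.
The monopolist equates marginal revenue to marginal cost: 93 − 4Q = 26, so Q = 16.75. From demand, P = 59.5.
Profit = (59.5 − 26)·16.75 = 561.125.
Change in profit: 561.125 − 0 = 561.125.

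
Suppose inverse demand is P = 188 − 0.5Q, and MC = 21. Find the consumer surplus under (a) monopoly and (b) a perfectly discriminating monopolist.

Monopoly: CS = 6972.25; Perfect PD: CS = 0

The monopolist equates marginal revenue to marginal cost: 188 − Q = 21, so Q = 167. From demand, P = 104.5.
CS = ½·(188 − 104.5)·167 = 6972.25.
With perfect price discrimination, output is the efficient level Q = 334 (where demand meets MC), but every buyer pays their willingness to pay: CS = 0 and PS = total surplus.
CS = 0.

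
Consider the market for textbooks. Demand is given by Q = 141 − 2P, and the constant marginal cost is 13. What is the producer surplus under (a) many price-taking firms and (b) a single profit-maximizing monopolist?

Competition: PS = 0; Monopoly: PS = 1653.125

Inverting demand: P = 70.5 − 0.5Q.
Perfect competition: P = MC = 13, so 70.5 − 0.5Q = 13 and Q = 115.
PS = (13 − 13)·115 = 0.
The monopolist equates marginal revenue to marginal cost: 70.5 − Q = 13, so Q = 57.5. From demand, P = 41.75.
PS = (41.75 − 13)·57.5 = 1653.125.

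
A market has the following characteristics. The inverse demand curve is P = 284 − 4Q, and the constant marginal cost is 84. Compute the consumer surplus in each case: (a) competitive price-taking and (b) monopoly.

Competition: CS = 5000; Monopoly: CS = 1250

Under competition P = MC = 84, so Q = (284 − 84)/4 = 50.
CS = ½·(284 − 84)·50 = 5000.
A monopolist chooses Q where MR = MC. MR = 284 − 8Q; setting this equal to 84 gives Q = 25 and P = 184.
CS = ½·(284 − 184)·25 = 1250.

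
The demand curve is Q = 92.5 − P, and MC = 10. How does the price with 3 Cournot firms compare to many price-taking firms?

Inverting demand: P = 92.5 − Q.
With 3 symmetric Cournot firms, each firm's FOC gives 92.5 − 4q = 10, so q = 20.625, Q = 3·20.625 = 61.875, and P = 30.625.
Under competition P = MC = 10, so Q = (92.5 − 10)/1 = 82.5.

Cournot: P = 30.625; Competition: P = 10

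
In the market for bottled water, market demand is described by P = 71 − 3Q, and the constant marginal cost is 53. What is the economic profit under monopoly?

Profit = 27

The monopolist equates marginal revenue to marginal cost: 71 − 6Q = 53, so Q = 3. From demand, P = 62.
Profit = (62 − 53)·3 = 27.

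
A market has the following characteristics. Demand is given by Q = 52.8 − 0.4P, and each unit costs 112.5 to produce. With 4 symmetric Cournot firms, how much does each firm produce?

q_i = 1.56

Inverting demand: P = 132 − 2.5Q.
In a 4-firm Cournot equilibrium, symmetry and the first-order condition give q = (132 − 112.5)/(12.5) = 1.56. So Q = 6.24 and P = 116.4.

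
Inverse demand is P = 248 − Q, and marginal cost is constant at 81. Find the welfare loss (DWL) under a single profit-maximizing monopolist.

DWL = 3486.125

Competitive firms price at marginal cost: P = 81, giving Q = 167.
The monopolist equates marginal revenue to marginal cost: 248 − 2Q = 81, so Q = 83.5. From demand, P = 164.5.
DWL is the triangle between Q = 83.5 and Q = 167: ½·(167 − 83.5)·(164.5 − 81) = 3486.125.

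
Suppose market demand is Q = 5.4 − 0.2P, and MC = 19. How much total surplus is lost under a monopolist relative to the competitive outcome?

DWL = 1.6

Inverting demand: P = 27 − 5Q.
Perfect competition: P = MC = 19, so 27 − 5Q = 19 and Q = 1.6.
The monopolist equates marginal revenue to marginal cost: 27 − 10Q = 19, so Q = 0.8. From demand, P = 23.
DWL is the triangle between Q = 0.8 and Q = 1.6: ½·(1.6 − 0.8)·(23 − 19) = 1.6.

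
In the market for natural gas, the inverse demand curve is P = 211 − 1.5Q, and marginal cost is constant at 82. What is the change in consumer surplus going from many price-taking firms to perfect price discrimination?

Consumer surplus falls by 5547

Competitive firms price at marginal cost: P = 82, giving Q = 86.
CS = ½·(211 − 82)·86 = 5547.
Under first-degree price discrimination the firm charges each unit its demand price and produces up to where P = MC, i.e. Q = 86. Consumer surplus is zero; producer surplus equals total surplus.
CS = 0.
Change in consumer surplus: 0 − 5547 = −5547.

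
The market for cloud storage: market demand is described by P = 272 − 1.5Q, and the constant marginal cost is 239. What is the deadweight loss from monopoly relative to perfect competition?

DWL = 90.75

Under competition P = MC = 239, so Q = (272 − 239)/1.5 = 22.
A monopolist chooses Q where MR = MC. MR = 272 − 3Q; setting this equal to 239 gives Q = 11 and P = 255.5.
DWL is the triangle between Q = 11 and Q = 22: ½·(22 − 11)·(255.5 − 239) = 90.75.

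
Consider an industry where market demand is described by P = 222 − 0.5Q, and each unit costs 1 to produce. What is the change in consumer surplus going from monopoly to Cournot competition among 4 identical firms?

A monopolist chooses Q where MR = MC. MR = 222 − Q; setting this equal to 1 gives Q = 221 and P = 111.5.
CS = ½·(222 − 111.5)·221 = 12210.25.
Cournot with 4 identical firms: the symmetric best-response condition is 222 − 2.5q = 1. Each firm produces q = 88.4, total output Q = 353.6, price P = 45.2.
CS = ½·(222 − 45.2)·353.6 = 31258.24.
Change in consumer surplus: 31258.24 − 12210.25 = 19047.99.

CS rises by 19047.99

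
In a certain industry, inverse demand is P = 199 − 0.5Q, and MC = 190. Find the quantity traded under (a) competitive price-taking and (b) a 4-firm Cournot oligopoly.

Competitive firms price at marginal cost: P = 190, giving Q = 18.
In a 4-firm Cournot equilibrium, symmetry and the first-order condition give q = (199 − 190)/(2.5) = 3.6. So Q = 14.4 and P = 191.8.

Competition: Q = 18; Cournot: Q = 14.4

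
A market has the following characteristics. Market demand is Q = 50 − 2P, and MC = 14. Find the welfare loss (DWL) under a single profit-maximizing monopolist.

DWL = 30.25

Inverting demand: P = 25 − 0.5Q.
Perfect competition: P = MC = 14, so 25 − 0.5Q = 14 and Q = 22.
The monopolist equates marginal revenue to marginal cost: 25 − Q = 14, so Q = 11. From demand, P = 19.5.
DWL is the triangle between Q = 11 and Q = 22: ½·(22 − 11)·(19.5 − 14) = 30.25.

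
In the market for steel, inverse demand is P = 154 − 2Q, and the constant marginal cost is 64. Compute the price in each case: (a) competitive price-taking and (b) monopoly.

Competition: P = 64; Monopoly: P = 109

Under competition P = MC = 64, so Q = (154 − 64)/2 = 45.
The monopolist equates marginal revenue to marginal cost: 154 − 4Q = 64, so Q = 22.5. From demand, P = 109.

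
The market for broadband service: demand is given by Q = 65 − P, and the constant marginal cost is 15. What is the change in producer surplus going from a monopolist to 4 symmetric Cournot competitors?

Producer surplus falls by 225

Inverting demand: P = 65 − Q.
The monopolist equates marginal revenue to marginal cost: 65 − 2Q = 15, so Q = 25. From demand, P = 40.
PS = (40 − 15)·25 = 625.
Cournot with 4 identical firms: the symmetric best-response condition is 65 − 5q = 15. Each firm produces q = 10, total output Q = 40, price P = 25.
PS = (25 − 15)·40 = 400.
Change in producer surplus: 400 − 625 = −225.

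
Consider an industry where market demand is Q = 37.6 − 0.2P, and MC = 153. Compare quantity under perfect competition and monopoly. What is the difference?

Inverting demand: P = 188 − 5Q.
Perfect competition: P = MC = 153, so 188 − 5Q = 153 and Q = 7.
A monopolist chooses Q where MR = MC. MR = 188 − 10Q; setting this equal to 153 gives Q = 3.5 and P = 170.5.
Change in quantity: 3.5 − 7 = −3.5.

Q falls by 3.5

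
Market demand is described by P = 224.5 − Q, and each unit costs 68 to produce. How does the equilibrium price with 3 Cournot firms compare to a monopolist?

Cournot: P = 107.125; Monopoly: P = 146.25

Cournot with 3 identical firms: the symmetric best-response condition is 224.5 − 4q = 68. Each firm produces q = 39.125, total output Q = 117.375, price P = 107.125.
Monopoly sets MR = MC: 224.5 − 2Q = 68 ⇒ Q = 78.25, P = 224.5 − 78.25 = 146.25.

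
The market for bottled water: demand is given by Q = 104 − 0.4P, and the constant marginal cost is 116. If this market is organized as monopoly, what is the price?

Inverting demand: P = 260 − 2.5Q.
The monopolist equates marginal revenue to marginal cost: 260 − 5Q = 116, so Q = 28.8. From demand, P = 188.

P = 188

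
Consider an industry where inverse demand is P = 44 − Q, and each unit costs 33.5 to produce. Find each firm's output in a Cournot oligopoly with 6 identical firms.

q_i = 1.5

In a 6-firm Cournot equilibrium, symmetry and the first-order condition give q = (44 − 33.5)/(7) = 1.5. So Q = 9 and P = 35.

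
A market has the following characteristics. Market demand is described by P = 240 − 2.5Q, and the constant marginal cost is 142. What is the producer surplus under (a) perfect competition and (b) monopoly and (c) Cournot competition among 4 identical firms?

Under competition P = MC = 142, so Q = (240 − 142)/2.5 = 39.2.
PS = (142 − 142)·39.2 = 0.
Monopoly sets MR = MC: 240 − 5Q = 142 ⇒ Q = 19.6, P = 240 − 2.5·19.6 = 191.
PS = (191 − 142)·19.6 = 960.4.
With 4 symmetric Cournot firms, each firm's FOC gives 240 − 12.5q = 142, so q = 7.84, Q = 4·7.84 = 31.36, and P = 161.6.
PS = (161.6 − 142)·31.36 = 614.656.

Competition: PS = 0; Monopoly: PS = 960.4; Cournot: PS = 614.656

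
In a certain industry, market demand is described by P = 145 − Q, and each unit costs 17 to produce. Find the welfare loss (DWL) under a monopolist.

Competitive firms price at marginal cost: P = 17, giving Q = 128.
Monopoly sets MR = MC: 145 − 2Q = 17 ⇒ Q = 64, P = 145 − 64 = 81.
DWL is the triangle between Q = 64 and Q = 128: ½·(128 − 64)·(81 − 17) = 2048.

DWL = 2048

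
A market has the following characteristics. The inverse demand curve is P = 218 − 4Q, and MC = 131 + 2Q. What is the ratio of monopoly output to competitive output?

Q_m/Q_c = 0.6

The monopolist equates marginal revenue to marginal cost: 218 − 8Q = 131 + 2Q, so Q = 8.7. From demand, P = 183.2.
Competitive equilibrium sets price equal to marginal cost: 218 − 4Q = 131 + 2Q, so Q = 14.5 and P = 160.
Ratio Q_m/Q_c = 8.7/14.5 = 0.6.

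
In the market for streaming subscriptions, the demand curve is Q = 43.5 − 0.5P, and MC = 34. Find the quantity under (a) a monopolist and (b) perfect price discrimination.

Inverting demand: P = 87 − 2Q.
The monopolist equates marginal revenue to marginal cost: 87 − 4Q = 34, so Q = 13.25. From demand, P = 60.5.
A perfectly discriminating monopolist sells every unit with P(Q) ≥ MC(Q), so output equals the competitive quantity Q = 26.5. Each buyer pays their reservation price, so CS = 0 and the firm captures all surplus.

Monopoly: Q = 13.25; Perfect PD: Q = 26.5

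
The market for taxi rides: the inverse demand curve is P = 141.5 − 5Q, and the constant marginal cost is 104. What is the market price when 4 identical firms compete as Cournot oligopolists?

Cournot with 4 identical firms: the symmetric best-response condition is 141.5 − 25q = 104. Each firm produces q = 1.5, total output Q = 6, price P = 111.5.

P = 111.5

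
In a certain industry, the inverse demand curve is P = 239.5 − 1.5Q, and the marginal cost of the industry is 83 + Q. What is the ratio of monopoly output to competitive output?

Monopoly sets MR = MC: 239.5 − 3Q = 83 + Q ⇒ Q = 39.125, P = 239.5 − 1.5·39.125 = 2893/16.
Competitive equilibrium sets price equal to marginal cost: 239.5 − 1.5Q = 83 + Q, so Q = 62.6 and P = 145.6.
Ratio Q_m/Q_c = 39.125/62.6 = 0.625.

Q_m/Q_c = 0.625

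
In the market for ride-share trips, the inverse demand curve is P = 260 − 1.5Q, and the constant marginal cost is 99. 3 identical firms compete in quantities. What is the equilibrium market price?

Cournot with 3 identical firms: the symmetric best-response condition is 260 − 6q = 99. Each firm produces q = 161/6, total output Q = 80.5, price P = 139.25.

P = 139.25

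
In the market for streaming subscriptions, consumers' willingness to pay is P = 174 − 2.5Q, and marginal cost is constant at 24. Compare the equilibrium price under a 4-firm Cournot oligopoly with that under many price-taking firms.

Cournot: P = 54; Competition: P = 24

Cournot with 4 identical firms: the symmetric best-response condition is 174 − 12.5q = 24. Each firm produces q = 12, total output Q = 48, price P = 54.
Under competition P = MC = 24, so Q = (174 − 24)/2.5 = 60.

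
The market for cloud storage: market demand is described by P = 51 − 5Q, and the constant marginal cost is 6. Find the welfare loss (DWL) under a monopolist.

Perfect competition: P = MC = 6, so 51 − 5Q = 6 and Q = 9.
Monopoly sets MR = MC: 51 − 10Q = 6 ⇒ Q = 4.5, P = 51 − 5·4.5 = 28.5.
DWL is the triangle between Q = 4.5 and Q = 9: ½·(9 − 4.5)·(28.5 − 6) = 50.625.

DWL = 50.625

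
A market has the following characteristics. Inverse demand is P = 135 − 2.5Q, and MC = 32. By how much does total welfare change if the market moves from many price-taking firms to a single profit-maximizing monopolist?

Total welfare falls by 530.45

Perfect competition: P = MC = 32, so 135 − 2.5Q = 32 and Q = 41.2.
CS = ½·(135 − 32)·41.2 = 2121.8; PS = (32 − 32)·41.2 = 0; TS = 2121.8.
A monopolist chooses Q where MR = MC. MR = 135 − 5Q; setting this equal to 32 gives Q = 20.6 and P = 83.5.
CS = ½·(135 − 83.5)·20.6 = 530.45; PS = (83.5 − 32)·20.6 = 1060.9; TS = 1591.35.
Change in total welfare: 1591.35 − 2121.8 = −530.45.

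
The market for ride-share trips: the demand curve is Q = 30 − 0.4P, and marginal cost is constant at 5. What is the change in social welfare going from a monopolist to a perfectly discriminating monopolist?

Inverting demand: P = 75 − 2.5Q.
A monopolist chooses Q where MR = MC. MR = 75 − 5Q; setting this equal to 5 gives Q = 14 and P = 40.
CS = ½·(75 − 40)·14 = 245; PS = (40 − 5)·14 = 490; TS = 735.
With perfect price discrimination, output is the efficient level Q = 28 (where demand meets MC), but every buyer pays their willingness to pay: CS = 0 and PS = total surplus.
TS = 980 (equal to competitive TS).
Change in social welfare: 980 − 735 = 245.

TS rises by 245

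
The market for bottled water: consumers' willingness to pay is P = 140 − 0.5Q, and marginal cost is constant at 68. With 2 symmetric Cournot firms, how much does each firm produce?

In a 2-firm Cournot equilibrium, symmetry and the first-order condition give q = (140 − 68)/(1.5) = 48. So Q = 96 and P = 92.

q_i = 48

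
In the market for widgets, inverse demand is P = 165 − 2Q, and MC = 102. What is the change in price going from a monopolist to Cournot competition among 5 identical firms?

The monopolist equates marginal revenue to marginal cost: 165 − 4Q = 102, so Q = 15.75. From demand, P = 133.5.
With 5 symmetric Cournot firms, each firm's FOC gives 165 − 12q = 102, so q = 5.25, Q = 5·5.25 = 26.25, and P = 112.5.
Change in price: 112.5 − 133.5 = −21.

Price falls by 21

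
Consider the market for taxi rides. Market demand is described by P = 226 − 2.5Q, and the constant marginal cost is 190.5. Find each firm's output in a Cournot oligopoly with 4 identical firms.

With 4 symmetric Cournot firms, each firm's FOC gives 226 − 12.5q = 190.5, so q = 2.84, Q = 4·2.84 = 11.36, and P = 197.6.

q_i = 2.84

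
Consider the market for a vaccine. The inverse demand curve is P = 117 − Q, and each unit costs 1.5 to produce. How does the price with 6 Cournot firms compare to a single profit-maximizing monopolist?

Cournot: P = 18; Monopoly: P = 59.25

In a 6-firm Cournot equilibrium, symmetry and the first-order condition give q = (117 − 1.5)/(7) = 16.5. So Q = 99 and P = 18.
Monopoly sets MR = MC: 117 − 2Q = 1.5 ⇒ Q = 57.75, P = 117 − 57.75 = 59.25.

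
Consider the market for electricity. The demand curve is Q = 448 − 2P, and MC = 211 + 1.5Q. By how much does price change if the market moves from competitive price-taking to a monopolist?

P rises by 0.65

Inverting demand: P = 224 − 0.5Q.
Competitive equilibrium sets price equal to marginal cost: 224 − 0.5Q = 211 + 1.5Q, so Q = 6.5 and P = 220.75.
A monopolist chooses Q where MR = MC. MR = 224 − Q; setting this equal to 211 + 1.5Q gives Q = 5.2 and P = 221.4.
Change in price: 221.4 − 220.75 = 0.65.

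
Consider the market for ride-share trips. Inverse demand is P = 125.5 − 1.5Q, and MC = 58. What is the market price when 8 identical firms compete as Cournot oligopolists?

In a 8-firm Cournot equilibrium, symmetry and the first-order condition give q = (125.5 − 58)/(13.5) = 5. So Q = 40 and P = 65.5.

P = 65.5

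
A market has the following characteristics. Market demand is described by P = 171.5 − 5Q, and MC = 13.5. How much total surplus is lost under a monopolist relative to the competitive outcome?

DWL = 624.1

Perfect competition: P = MC = 13.5, so 171.5 − 5Q = 13.5 and Q = 31.6.
Monopoly sets MR = MC: 171.5 − 10Q = 13.5 ⇒ Q = 15.8, P = 171.5 − 5·15.8 = 92.5.
DWL is the triangle between Q = 15.8 and Q = 31.6: ½·(31.6 − 15.8)·(92.5 − 13.5) = 624.1.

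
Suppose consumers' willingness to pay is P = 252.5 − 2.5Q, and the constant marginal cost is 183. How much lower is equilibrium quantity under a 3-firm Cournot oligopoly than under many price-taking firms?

Equilibrium quantity falls by 6.95

Perfect competition: P = MC = 183, so 252.5 − 2.5Q = 183 and Q = 27.8.
In a 3-firm Cournot equilibrium, symmetry and the first-order condition give q = (252.5 − 183)/(10) = 6.95. So Q = 20.85 and P = 200.375.
Change in equilibrium quantity: 20.85 − 27.8 = −6.95.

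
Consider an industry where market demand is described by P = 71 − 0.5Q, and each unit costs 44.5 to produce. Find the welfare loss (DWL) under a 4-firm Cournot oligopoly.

DWL = 28.09

Competitive firms price at marginal cost: P = 44.5, giving Q = 53.
In a 4-firm Cournot equilibrium, symmetry and the first-order condition give q = (71 − 44.5)/(2.5) = 10.6. So Q = 42.4 and P = 49.8.
DWL is the triangle between Q = 42.4 and Q = 53: ½·(53 − 42.4)·(49.8 − 44.5) = 28.09.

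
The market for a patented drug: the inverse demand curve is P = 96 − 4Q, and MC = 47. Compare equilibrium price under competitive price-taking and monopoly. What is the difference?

P rises by 24.5

Competitive firms price at marginal cost: P = 47, giving Q = 12.25.
The monopolist equates marginal revenue to marginal cost: 96 − 8Q = 47, so Q = 6.125. From demand, P = 71.5.
Change in equilibrium price: 71.5 − 47 = 24.5.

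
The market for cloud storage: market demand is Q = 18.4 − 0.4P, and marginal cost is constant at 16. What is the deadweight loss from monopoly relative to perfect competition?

DWL = 45

Inverting demand: P = 46 − 2.5Q.
Under competition P = MC = 16, so Q = (46 − 16)/2.5 = 12.
The monopolist equates marginal revenue to marginal cost: 46 − 5Q = 16, so Q = 6. From demand, P = 31.
DWL is the triangle between Q = 6 and Q = 12: ½·(12 − 6)·(31 − 16) = 45.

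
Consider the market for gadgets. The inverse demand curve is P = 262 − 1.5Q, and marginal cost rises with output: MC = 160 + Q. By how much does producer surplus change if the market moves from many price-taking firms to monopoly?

Under competition P = MC: 262 − 1.5Q = 160 + Q ⇒ Q = 40.8, P = 200.8.
PS = P·Q − VC(Q) = 200.8·40.8 − (160·40.8 + ½·1·40.8²) = 832.32.
A monopolist chooses Q where MR = MC. MR = 262 − 3Q; setting this equal to 160 + Q gives Q = 25.5 and P = 223.75.
PS = P·Q − VC(Q) = 223.75·25.5 − (160·25.5 + ½·1·25.5²) = 1300.5.
Change in producer surplus: 1300.5 − 832.32 = 468.18.

PS rises by 468.18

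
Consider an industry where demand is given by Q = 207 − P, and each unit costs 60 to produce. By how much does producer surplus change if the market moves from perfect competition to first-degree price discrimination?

PS rises by 10804.5

Inverting demand: P = 207 − Q.
Competitive firms price at marginal cost: P = 60, giving Q = 147.
PS = (60 − 60)·147 = 0.
Under first-degree price discrimination the firm charges each unit its demand price and produces up to where P = MC, i.e. Q = 147. Consumer surplus is zero; producer surplus equals total surplus.
PS = ½·(207 − 60)·147 = 10804.5.
Change in producer surplus: 10804.5 − 0 = 10804.5.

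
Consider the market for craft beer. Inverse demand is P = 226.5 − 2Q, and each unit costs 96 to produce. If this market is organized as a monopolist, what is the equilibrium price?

P = 161.25

Monopoly sets MR = MC: 226.5 − 4Q = 96 ⇒ Q = 32.625, P = 226.5 − 2·32.625 = 161.25.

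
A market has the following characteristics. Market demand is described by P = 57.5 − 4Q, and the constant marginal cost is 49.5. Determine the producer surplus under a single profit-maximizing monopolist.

PS = 4

The monopolist equates marginal revenue to marginal cost: 57.5 − 8Q = 49.5, so Q = 1. From demand, P = 53.5.
PS = (53.5 − 49.5)·1 = 4.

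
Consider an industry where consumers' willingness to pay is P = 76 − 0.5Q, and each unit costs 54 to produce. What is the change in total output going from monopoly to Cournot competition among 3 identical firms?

Total output rises by 11

Monopoly sets MR = MC: 76 − Q = 54 ⇒ Q = 22, P = 76 − 0.5·22 = 65.
In a 3-firm Cournot equilibrium, symmetry and the first-order condition give q = (76 − 54)/(2) = 11. So Q = 33 and P = 59.5.
Change in total output: 33 − 22 = 11.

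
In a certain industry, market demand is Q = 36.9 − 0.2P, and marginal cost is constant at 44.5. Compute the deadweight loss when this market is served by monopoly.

Inverting demand: P = 184.5 − 5Q.
Perfect competition: P = MC = 44.5, so 184.5 − 5Q = 44.5 and Q = 28.
Monopoly sets MR = MC: 184.5 − 10Q = 44.5 ⇒ Q = 14, P = 184.5 − 5·14 = 114.5.
DWL is the triangle between Q = 14 and Q = 28: ½·(28 − 14)·(114.5 − 44.5) = 490.

DWL = 490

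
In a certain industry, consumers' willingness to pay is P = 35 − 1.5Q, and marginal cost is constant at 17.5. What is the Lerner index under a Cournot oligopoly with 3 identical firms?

With 3 symmetric Cournot firms, each firm's FOC gives 35 − 6q = 17.5, so q = 35/12, Q = 3·35/12 = 8.75, and P = 21.875.
Lerner index = (P − MC)/P = (21.875 − 17.5)/21.875 = 0.2.

Lerner index = 0.2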